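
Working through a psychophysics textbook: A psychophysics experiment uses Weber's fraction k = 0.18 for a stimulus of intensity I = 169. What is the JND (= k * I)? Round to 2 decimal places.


JND = k * I
JND = 0.18 * 169
= 30.42


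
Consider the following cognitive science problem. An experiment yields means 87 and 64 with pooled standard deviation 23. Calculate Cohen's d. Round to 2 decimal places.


Cohen's d = (M1 - M2) / S_pooled
= (87 - 64) / 23
= 23 / 23
= 1.00


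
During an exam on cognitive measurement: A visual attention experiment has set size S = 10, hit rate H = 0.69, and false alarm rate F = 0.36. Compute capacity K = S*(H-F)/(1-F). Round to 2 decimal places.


K = S * (H - F) / (1 - F)
H - F = 0.33
1 - F = 0.64
K = 10 * 0.33 / 0.64
= 5.16


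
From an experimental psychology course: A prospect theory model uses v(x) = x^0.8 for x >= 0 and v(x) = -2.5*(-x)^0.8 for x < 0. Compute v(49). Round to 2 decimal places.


Since x = 49 >= 0, use v(x) = x^0.8
49^0.8 = 22.4987
v(49) = 22.50


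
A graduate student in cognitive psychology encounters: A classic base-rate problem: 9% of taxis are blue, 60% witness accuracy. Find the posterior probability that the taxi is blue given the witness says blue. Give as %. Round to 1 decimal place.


P(blue | says blue) = P(says blue | blue)*P(blue) / [P(says blue | blue)*P(blue) + P(says blue | not blue)*P(not blue)]
Numerator = 0.6 * 0.09 = 0.054
False identification = 0.4 * 0.91 = 0.364
P = 0.054 / (0.054 + 0.364)
= 0.054 / 0.418
As percentage = 12.9


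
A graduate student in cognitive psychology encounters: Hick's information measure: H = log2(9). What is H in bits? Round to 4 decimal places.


H = log2(n)
H = log2(9)
= 3.1699


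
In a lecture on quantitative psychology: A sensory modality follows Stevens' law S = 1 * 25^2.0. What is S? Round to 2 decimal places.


S = 1 * 25^2.0
25^2.0 = 625.0
S = 1 * 625.0
= 625.00


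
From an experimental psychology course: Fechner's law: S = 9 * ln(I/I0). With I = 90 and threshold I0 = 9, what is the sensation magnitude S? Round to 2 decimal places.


S = 9 * ln(90/9)
I/I0 = 10.0
ln(10.0) = 2.3026
S = 9 * 2.3026
= 20.72


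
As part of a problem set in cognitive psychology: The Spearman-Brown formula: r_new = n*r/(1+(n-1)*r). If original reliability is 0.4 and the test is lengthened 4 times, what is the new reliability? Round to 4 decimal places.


r_new = n*r / (1 + (n-1)*r)
Numerator = 4 * 0.4 = 1.6
Denominator = 1 + 3 * 0.4 = 2.2
r_new = 1.6 / 2.2
= 0.7273


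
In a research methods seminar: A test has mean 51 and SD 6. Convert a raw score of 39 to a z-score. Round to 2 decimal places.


z = (X - mu) / sigma
= (39 - 51) / 6
= -12 / 6
= -2.00


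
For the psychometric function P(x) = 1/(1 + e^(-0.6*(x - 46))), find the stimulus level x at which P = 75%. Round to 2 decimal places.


At P = 0.75: 0.75 = 1/(1 + e^(-k*(x-x0)))
Solving: e^(-k*(x-x0)) = 1/3
x = x0 + ln(3)/k
ln(3) = 1.0986
x = 46 + 1.0986/0.6
= 46 + 1.831
= 47.83


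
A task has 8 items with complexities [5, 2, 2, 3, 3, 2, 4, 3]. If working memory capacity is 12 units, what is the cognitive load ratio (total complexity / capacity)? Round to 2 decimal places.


Total complexity = 5 + 2 + 2 + 3 + 3 + 2 + 4 + 3 = 24
Load = total / capacity = 24 / 12
= 2.00


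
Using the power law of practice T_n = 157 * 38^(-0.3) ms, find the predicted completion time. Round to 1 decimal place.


T_n = 157 * 38^(-0.3)
38^(-0.3) = 0.335788
T_n = 157 * 0.335788
= 52.7 ms


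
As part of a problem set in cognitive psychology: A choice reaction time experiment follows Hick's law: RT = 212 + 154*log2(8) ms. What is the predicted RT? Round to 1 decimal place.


RT = 212 + 154 * log2(8)
log2(8) = 3.0
RT = 212 + 154 * 3.0
= 212 + 462.0
= 674.0 ms


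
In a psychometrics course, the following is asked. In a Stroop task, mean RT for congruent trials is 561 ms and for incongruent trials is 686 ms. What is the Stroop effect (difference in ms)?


Stroop effect = RT(incongruent) - RT(congruent)
= 686 - 561
= 125 ms


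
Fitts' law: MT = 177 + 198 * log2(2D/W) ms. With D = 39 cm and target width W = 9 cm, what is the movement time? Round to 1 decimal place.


MT = 177 + 198 * log2(2*39/9)
2D/W = 8.666667
log2(8.666667) = 3.1155
MT = 177 + 198 * 3.1155
= 793.9 ms


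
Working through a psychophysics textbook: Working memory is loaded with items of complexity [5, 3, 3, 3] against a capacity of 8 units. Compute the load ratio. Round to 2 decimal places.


Total complexity = 5 + 3 + 3 + 3 = 14
Load = total / capacity = 14 / 8
= 1.75


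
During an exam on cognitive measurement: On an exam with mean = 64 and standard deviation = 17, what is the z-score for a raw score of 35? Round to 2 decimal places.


z = (X - mu) / sigma
= (35 - 64) / 17
= -29 / 17
= -1.71


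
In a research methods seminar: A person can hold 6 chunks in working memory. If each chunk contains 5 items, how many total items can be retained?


Total items = chunks * items_per_chunk
= 6 * 5
= 30


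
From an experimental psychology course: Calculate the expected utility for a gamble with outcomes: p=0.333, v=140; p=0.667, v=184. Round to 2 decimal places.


EU = sum(p_i * v_i)
0.333 * 140 = 46.62
0.667 * 184 = 122.728
EU = 46.62 + 122.728
= 169.35


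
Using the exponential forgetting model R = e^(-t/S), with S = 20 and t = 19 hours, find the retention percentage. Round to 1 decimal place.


R = e^(-t/S)
-t/S = -19/20 = -0.95
R = e^(-0.95) = 0.386741
Percentage = 0.386741 * 100
= 38.7


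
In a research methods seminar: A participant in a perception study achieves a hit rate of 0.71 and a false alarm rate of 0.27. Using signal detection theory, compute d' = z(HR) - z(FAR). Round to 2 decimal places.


d' = z(HR) - z(FAR)
z(0.71) = 0.5534
z(0.27) = -0.6128
d' = 0.5534 - -0.6128
= 1.17


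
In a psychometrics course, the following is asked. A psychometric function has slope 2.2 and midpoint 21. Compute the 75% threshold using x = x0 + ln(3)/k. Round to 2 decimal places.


At P = 0.75: 0.75 = 1/(1 + e^(-k*(x-x0)))
Solving: e^(-k*(x-x0)) = 1/3
x = x0 + ln(3)/k
ln(3) = 1.0986
x = 21 + 1.0986/2.2
= 21 + 0.4994
= 21.50


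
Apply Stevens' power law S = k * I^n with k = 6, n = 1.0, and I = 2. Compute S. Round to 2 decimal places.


S = 6 * 2^1.0
2^1.0 = 2.0
S = 6 * 2.0
= 12.00


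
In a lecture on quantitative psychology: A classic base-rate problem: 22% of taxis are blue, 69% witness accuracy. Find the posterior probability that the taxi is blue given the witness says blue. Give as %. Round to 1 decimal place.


P(blue | says blue) = P(says blue | blue)*P(blue) / [P(says blue | blue)*P(blue) + P(says blue | not blue)*P(not blue)]
Numerator = 0.69 * 0.22 = 0.1518
False identification = 0.31 * 0.78 = 0.2418
P = 0.1518 / (0.1518 + 0.2418)
= 0.1518 / 0.3936
As percentage = 38.6


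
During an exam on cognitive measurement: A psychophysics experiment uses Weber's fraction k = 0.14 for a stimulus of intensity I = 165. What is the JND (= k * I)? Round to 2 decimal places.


JND = k * I
JND = 0.14 * 165
= 23.10


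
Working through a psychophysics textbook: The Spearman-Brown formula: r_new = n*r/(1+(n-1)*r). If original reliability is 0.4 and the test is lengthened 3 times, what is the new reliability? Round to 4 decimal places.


r_new = n*r / (1 + (n-1)*r)
Numerator = 3 * 0.4 = 1.2
Denominator = 1 + 2 * 0.4 = 1.8
r_new = 1.2 / 1.8
= 0.6667


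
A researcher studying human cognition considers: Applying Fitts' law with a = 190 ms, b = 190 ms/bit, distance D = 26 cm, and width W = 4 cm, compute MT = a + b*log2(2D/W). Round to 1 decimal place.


MT = 190 + 190 * log2(2*26/4)
2D/W = 13.0
log2(13.0) = 3.7004
MT = 190 + 190 * 3.7004
= 893.1 ms


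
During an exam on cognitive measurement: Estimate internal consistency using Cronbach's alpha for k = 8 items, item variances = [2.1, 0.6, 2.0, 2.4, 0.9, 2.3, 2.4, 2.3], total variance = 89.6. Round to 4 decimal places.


alpha = (k/(k-1)) * (1 - sum(s_i^2)/s_total^2)
sum(item variances) = 15.0
k/(k-1) = 8/7 = 1.142857
1 - 15.0/89.6 = 1 - 0.167411 = 0.832589
alpha = 1.142857 * 0.832589
= 0.9515


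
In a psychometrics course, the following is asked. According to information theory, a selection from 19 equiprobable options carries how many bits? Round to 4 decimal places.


H = log2(n)
H = log2(19)
= 4.2479


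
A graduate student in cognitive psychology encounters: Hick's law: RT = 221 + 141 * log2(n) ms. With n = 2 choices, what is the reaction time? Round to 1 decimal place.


RT = 221 + 141 * log2(2)
log2(2) = 1.0
RT = 221 + 141 * 1.0
= 221 + 141.0
= 362.0 ms


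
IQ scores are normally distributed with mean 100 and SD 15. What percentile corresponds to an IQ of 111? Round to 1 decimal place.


z = (IQ - mean) / SD
z = (111 - 100) / 15 = 0.7333
Percentile = Phi(0.7333) * 100
Phi(0.7333) = 0.768312
= 76.8


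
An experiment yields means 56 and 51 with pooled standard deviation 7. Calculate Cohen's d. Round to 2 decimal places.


Cohen's d = (M1 - M2) / S_pooled
= (56 - 51) / 7
= 5 / 7
= 0.71


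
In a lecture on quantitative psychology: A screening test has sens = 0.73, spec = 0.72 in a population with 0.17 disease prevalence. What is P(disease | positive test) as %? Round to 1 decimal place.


PPV = (sens * prev) / (sens * prev + (1-spec) * (1-prev))
Numerator = 0.73 * 0.17 = 0.1241
P(positive and no disease) = (1 - spec) * (1 - prev) = (1 - 0.72) * (1 - 0.17) = 0.2324
Denominator = 0.1241 + 0.2324 = 0.3565
PPV = 0.1241 / 0.3565 = 0.348107
As percentage = 34.8


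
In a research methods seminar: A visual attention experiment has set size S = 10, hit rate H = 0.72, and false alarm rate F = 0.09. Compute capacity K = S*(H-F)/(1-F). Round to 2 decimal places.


K = S * (H - F) / (1 - F)
H - F = 0.63
1 - F = 0.91
K = 10 * 0.63 / 0.91
= 6.92


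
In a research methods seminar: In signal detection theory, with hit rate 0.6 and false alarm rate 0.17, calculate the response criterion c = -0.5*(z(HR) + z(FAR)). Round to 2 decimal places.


c = -0.5 * (z(HR) + z(FAR))
z(0.6) = 0.2533
z(0.17) = -0.9542
c = -0.5 * (0.2533 + -0.9542)
= -0.5 * -0.7009
= 0.35


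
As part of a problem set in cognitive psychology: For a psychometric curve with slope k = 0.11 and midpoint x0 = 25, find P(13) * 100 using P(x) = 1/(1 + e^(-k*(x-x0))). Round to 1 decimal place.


P(x) = 1/(1 + e^(-0.11*(13 - 25)))
Exponent = -0.11 * -12 = 1.32
e^(1.32) = 3.743421
P = 1/(1 + 3.743421) = 0.210818
Percentage = 21.1


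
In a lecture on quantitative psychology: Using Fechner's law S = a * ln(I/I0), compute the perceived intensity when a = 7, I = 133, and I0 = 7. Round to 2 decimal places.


S = 7 * ln(133/7)
I/I0 = 19.0
ln(19.0) = 2.9444
S = 7 * 2.9444
= 20.61


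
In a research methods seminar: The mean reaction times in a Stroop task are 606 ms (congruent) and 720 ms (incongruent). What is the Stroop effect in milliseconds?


Stroop effect = RT(incongruent) - RT(congruent)
= 720 - 606
= 114 ms


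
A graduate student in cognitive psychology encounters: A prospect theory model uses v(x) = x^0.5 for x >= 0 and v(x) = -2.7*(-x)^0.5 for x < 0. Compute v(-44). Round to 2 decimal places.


Since x = -44 < 0, use v(x) = -lambda*(-x)^alpha
(-x) = 44
44^0.5 = 6.6332
v(-44) = -2.7 * 6.6332
= -17.91


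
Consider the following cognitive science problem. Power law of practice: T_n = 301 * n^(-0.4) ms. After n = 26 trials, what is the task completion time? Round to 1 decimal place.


T_n = 301 * 26^(-0.4)
26^(-0.4) = 0.271651
T_n = 301 * 0.271651
= 81.8 ms


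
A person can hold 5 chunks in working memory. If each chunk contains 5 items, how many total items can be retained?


Total items = chunks * items_per_chunk
= 5 * 5
= 25


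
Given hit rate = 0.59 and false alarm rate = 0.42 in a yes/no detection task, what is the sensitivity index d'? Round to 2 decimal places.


d' = z(HR) - z(FAR)
z(0.59) = 0.2275
z(0.42) = -0.2019
d' = 0.2275 - -0.2019
= 0.43


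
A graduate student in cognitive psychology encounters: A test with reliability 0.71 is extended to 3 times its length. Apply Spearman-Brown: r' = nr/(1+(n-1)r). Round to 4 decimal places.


r_new = n*r / (1 + (n-1)*r)
Numerator = 3 * 0.71 = 2.13
Denominator = 1 + 2 * 0.71 = 2.42
r_new = 2.13 / 2.42
= 0.8802


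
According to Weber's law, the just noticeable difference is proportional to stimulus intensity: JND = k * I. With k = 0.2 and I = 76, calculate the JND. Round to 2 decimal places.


JND = k * I
JND = 0.2 * 76
= 15.20


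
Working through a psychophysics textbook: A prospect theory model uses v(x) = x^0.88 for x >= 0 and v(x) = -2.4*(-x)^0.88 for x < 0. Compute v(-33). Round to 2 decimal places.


Since x = -33 < 0, use v(x) = -lambda*(-x)^alpha
(-x) = 33
33^0.88 = 21.6916
v(-33) = -2.4 * 21.6916
= -52.06


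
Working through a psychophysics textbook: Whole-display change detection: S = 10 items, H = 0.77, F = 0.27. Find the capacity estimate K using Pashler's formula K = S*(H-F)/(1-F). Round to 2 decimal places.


K = S * (H - F) / (1 - F)
H - F = 0.5
1 - F = 0.73
K = 10 * 0.5 / 0.73
= 6.85


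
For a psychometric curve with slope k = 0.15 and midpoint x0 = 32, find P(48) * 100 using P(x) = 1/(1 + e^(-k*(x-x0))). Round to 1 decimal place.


P(x) = 1/(1 + e^(-0.15*(48 - 32)))
Exponent = -0.15 * 16 = -2.4
e^(-2.4) = 0.090718
P = 1/(1 + 0.090718) = 0.916827
Percentage = 91.7


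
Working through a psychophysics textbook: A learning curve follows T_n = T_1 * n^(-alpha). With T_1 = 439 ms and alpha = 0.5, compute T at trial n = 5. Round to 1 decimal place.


T_n = 439 * 5^(-0.5)
5^(-0.5) = 0.447214
T_n = 439 * 0.447214
= 196.3 ms


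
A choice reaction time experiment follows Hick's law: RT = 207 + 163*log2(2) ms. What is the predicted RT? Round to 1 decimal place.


RT = 207 + 163 * log2(2)
log2(2) = 1.0
RT = 207 + 163 * 1.0
= 207 + 163.0
= 370.0 ms


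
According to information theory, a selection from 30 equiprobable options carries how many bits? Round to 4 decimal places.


H = log2(n)
H = log2(30)
= 4.9069


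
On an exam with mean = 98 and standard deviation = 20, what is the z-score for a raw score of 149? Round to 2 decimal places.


z = (X - mu) / sigma
= (149 - 98) / 20
= 51 / 20
= 2.55


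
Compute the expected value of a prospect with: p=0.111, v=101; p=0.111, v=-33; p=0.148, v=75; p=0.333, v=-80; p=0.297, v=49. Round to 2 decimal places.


EU = sum(p_i * v_i)
0.111 * 101 = 11.211
0.111 * -33 = -3.663
0.148 * 75 = 11.1
0.333 * -80 = -26.64
0.297 * 49 = 14.553
EU = 11.211 + -3.663 + 11.1 + -26.64 + 14.553
= 6.56


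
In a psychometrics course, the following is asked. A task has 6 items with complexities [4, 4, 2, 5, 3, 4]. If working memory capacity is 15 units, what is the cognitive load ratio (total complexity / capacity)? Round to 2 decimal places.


Total complexity = 4 + 4 + 2 + 5 + 3 + 4 = 22
Load = total / capacity = 22 / 15
= 1.47


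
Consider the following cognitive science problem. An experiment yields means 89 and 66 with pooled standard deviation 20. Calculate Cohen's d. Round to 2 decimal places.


Cohen's d = (M1 - M2) / S_pooled
= (89 - 66) / 20
= 23 / 20
= 1.15


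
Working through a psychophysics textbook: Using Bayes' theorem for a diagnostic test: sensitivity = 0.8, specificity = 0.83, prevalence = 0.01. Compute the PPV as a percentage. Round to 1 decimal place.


PPV = (sens * prev) / (sens * prev + (1-spec) * (1-prev))
Numerator = 0.8 * 0.01 = 0.008
P(positive and no disease) = (1 - spec) * (1 - prev) = (1 - 0.83) * (1 - 0.01) = 0.1683
Denominator = 0.008 + 0.1683 = 0.1763
PPV = 0.008 / 0.1763 = 0.045377
As percentage = 4.5


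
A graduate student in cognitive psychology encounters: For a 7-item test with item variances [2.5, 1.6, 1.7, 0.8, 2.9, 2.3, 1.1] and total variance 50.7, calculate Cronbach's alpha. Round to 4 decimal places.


alpha = (k/(k-1)) * (1 - sum(s_i^2)/s_total^2)
sum(item variances) = 12.9
k/(k-1) = 7/6 = 1.166667
1 - 12.9/50.7 = 1 - 0.254438 = 0.745562
alpha = 1.166667 * 0.745562
= 0.8698


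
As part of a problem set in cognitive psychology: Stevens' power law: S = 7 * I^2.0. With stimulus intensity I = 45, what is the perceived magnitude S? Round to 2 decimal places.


S = 7 * 45^2.0
45^2.0 = 2025.0
S = 7 * 2025.0
= 14175.00


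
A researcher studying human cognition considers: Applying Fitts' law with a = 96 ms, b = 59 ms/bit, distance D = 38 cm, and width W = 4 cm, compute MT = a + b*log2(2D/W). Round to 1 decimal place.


MT = 96 + 59 * log2(2*38/4)
2D/W = 19.0
log2(19.0) = 4.2479
MT = 96 + 59 * 4.2479
= 346.6 ms


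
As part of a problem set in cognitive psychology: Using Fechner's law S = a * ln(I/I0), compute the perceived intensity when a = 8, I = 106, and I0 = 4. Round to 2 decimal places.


S = 8 * ln(106/4)
I/I0 = 26.5
ln(26.5) = 3.2771
S = 8 * 3.2771
= 26.22


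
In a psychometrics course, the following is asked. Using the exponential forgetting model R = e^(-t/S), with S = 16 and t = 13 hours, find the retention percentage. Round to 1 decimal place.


R = e^(-t/S)
-t/S = -13/16 = -0.8125
R = e^(-0.8125) = 0.443747
Percentage = 0.443747 * 100
= 44.4


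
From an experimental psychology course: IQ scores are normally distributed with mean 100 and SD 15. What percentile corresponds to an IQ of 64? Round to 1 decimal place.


z = (IQ - mean) / SD
z = (64 - 100) / 15 = -2.4
Percentile = Phi(-2.4) * 100
Phi(-2.4) = 0.008198
= 0.8


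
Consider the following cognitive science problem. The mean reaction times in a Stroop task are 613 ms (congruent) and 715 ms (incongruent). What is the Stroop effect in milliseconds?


Stroop effect = RT(incongruent) - RT(congruent)
= 715 - 613
= 102 ms


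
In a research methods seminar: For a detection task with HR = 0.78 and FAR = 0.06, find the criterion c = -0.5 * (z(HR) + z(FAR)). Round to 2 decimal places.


c = -0.5 * (z(HR) + z(FAR))
z(0.78) = 0.7722
z(0.06) = -1.5548
c = -0.5 * (0.7722 + -1.5548)
= -0.5 * -0.7826
= 0.39


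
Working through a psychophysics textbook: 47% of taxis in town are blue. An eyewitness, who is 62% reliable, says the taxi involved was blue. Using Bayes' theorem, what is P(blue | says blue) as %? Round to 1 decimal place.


P(blue | says blue) = P(says blue | blue)*P(blue) / [P(says blue | blue)*P(blue) + P(says blue | not blue)*P(not blue)]
Numerator = 0.62 * 0.47 = 0.2914
False identification = 0.38 * 0.53 = 0.2014
P = 0.2914 / (0.2914 + 0.2014)
= 0.2914 / 0.4928
As percentage = 59.1


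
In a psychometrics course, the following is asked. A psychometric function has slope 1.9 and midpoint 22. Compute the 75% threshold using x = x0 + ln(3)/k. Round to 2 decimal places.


At P = 0.75: 0.75 = 1/(1 + e^(-k*(x-x0)))
Solving: e^(-k*(x-x0)) = 1/3
x = x0 + ln(3)/k
ln(3) = 1.0986
x = 22 + 1.0986/1.9
= 22 + 0.5782
= 22.58


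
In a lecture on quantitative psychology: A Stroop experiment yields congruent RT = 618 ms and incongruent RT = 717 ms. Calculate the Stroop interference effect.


Stroop effect = RT(incongruent) - RT(congruent)
= 717 - 618
= 99 ms


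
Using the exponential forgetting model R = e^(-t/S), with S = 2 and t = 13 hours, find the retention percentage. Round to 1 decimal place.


R = e^(-t/S)
-t/S = -13/2 = -6.5
R = e^(-6.5) = 0.001503
Percentage = 0.001503 * 100
= 0.2


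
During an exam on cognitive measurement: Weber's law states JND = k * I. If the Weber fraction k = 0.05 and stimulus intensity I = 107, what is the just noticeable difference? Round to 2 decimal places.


JND = k * I
JND = 0.05 * 107
= 5.35


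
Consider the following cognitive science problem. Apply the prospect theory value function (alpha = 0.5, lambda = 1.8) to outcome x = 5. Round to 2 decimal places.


Since x = 5 >= 0, use v(x) = x^0.5
5^0.5 = 2.2361
v(5) = 2.24


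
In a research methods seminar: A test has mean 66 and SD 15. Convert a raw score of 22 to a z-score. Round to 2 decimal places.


z = (X - mu) / sigma
= (22 - 66) / 15
= -44 / 15
= -2.93


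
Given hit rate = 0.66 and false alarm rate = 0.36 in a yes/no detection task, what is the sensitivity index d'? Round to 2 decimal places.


d' = z(HR) - z(FAR)
z(0.66) = 0.4125
z(0.36) = -0.3585
d' = 0.4125 - -0.3585
= 0.77


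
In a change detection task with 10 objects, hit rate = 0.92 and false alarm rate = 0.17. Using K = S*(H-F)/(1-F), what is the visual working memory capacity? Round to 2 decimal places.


K = S * (H - F) / (1 - F)
H - F = 0.75
1 - F = 0.83
K = 10 * 0.75 / 0.83
= 9.04


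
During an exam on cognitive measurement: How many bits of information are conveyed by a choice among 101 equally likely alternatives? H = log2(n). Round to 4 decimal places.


H = log2(n)
H = log2(101)
= 6.6582


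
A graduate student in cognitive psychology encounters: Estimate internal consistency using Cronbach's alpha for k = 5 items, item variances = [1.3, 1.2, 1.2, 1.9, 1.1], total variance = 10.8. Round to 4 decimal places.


alpha = (k/(k-1)) * (1 - sum(s_i^2)/s_total^2)
sum(item variances) = 6.7
k/(k-1) = 5/4 = 1.25
1 - 6.7/10.8 = 1 - 0.62037 = 0.37963
alpha = 1.25 * 0.37963
= 0.4745


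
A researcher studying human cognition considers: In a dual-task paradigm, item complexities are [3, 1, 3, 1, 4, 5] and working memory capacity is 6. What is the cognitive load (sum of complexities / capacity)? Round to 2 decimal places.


Total complexity = 3 + 1 + 3 + 1 + 4 + 5 = 17
Load = total / capacity = 17 / 6
= 2.83


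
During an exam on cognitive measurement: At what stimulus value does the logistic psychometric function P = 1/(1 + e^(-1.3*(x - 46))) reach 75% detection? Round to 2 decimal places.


At P = 0.75: 0.75 = 1/(1 + e^(-k*(x-x0)))
Solving: e^(-k*(x-x0)) = 1/3
x = x0 + ln(3)/k
ln(3) = 1.0986
x = 46 + 1.0986/1.3
= 46 + 0.8451
= 46.85


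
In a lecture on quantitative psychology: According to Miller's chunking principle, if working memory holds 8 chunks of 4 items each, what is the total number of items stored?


Total items = chunks * items_per_chunk
= 8 * 4
= 32


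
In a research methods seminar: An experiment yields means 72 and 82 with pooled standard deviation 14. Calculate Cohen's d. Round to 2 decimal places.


Cohen's d = (M1 - M2) / S_pooled
= (72 - 82) / 14
= -10 / 14
= -0.71


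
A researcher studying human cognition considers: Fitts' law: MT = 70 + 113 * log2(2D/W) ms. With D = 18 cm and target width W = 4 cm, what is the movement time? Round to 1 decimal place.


MT = 70 + 113 * log2(2*18/4)
2D/W = 9.0
log2(9.0) = 3.1699
MT = 70 + 113 * 3.1699
= 428.2 ms


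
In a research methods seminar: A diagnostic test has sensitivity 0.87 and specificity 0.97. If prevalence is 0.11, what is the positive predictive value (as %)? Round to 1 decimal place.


PPV = (sens * prev) / (sens * prev + (1-spec) * (1-prev))
Numerator = 0.87 * 0.11 = 0.0957
P(positive and no disease) = (1 - spec) * (1 - prev) = (1 - 0.97) * (1 - 0.11) = 0.0267
Denominator = 0.0957 + 0.0267 = 0.1224
PPV = 0.0957 / 0.1224 = 0.781863
As percentage = 78.2


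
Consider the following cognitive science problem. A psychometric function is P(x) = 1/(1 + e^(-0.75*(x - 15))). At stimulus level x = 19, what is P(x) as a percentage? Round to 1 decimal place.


P(x) = 1/(1 + e^(-0.75*(19 - 15)))
Exponent = -0.75 * 4 = -3.0
e^(-3.0) = 0.049787
P = 1/(1 + 0.049787) = 0.952574
Percentage = 95.3


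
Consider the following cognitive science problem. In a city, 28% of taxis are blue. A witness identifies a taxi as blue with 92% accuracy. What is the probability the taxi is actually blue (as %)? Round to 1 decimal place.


P(blue | says blue) = P(says blue | blue)*P(blue) / [P(says blue | blue)*P(blue) + P(says blue | not blue)*P(not blue)]
Numerator = 0.92 * 0.28 = 0.2576
False identification = 0.08 * 0.72 = 0.0576
P = 0.2576 / (0.2576 + 0.0576)
= 0.2576 / 0.3152
As percentage = 81.7


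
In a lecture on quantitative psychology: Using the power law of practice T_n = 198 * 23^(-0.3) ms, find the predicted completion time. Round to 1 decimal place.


T_n = 198 * 23^(-0.3)
23^(-0.3) = 0.390375
T_n = 198 * 0.390375
= 77.3 ms


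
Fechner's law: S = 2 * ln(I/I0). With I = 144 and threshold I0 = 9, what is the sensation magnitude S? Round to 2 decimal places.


S = 2 * ln(144/9)
I/I0 = 16.0
ln(16.0) = 2.7726
S = 2 * 2.7726
= 5.55


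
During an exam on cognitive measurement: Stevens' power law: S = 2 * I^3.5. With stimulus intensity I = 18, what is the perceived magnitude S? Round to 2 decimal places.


S = 2 * 18^3.5
18^3.5 = 24743.0805
S = 2 * 24743.0805
= 49486.16


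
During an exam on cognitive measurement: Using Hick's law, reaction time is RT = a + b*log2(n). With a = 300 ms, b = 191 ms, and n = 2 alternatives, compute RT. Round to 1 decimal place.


RT = 300 + 191 * log2(2)
log2(2) = 1.0
RT = 300 + 191 * 1.0
= 300 + 191.0
= 491.0 ms


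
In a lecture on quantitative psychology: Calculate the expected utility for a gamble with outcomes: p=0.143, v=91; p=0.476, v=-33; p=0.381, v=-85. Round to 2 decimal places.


EU = sum(p_i * v_i)
0.143 * 91 = 13.013
0.476 * -33 = -15.708
0.381 * -85 = -32.385
EU = 13.013 + -15.708 + -32.385
= -35.08


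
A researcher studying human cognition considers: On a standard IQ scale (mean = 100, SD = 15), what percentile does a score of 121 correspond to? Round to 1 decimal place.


z = (IQ - mean) / SD
z = (121 - 100) / 15 = 1.4
Percentile = Phi(1.4) * 100
Phi(1.4) = 0.919243
= 91.9


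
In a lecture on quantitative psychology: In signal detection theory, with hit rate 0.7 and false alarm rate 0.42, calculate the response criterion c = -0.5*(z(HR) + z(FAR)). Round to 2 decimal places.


c = -0.5 * (z(HR) + z(FAR))
z(0.7) = 0.5244
z(0.42) = -0.2019
c = -0.5 * (0.5244 + -0.2019)
= -0.5 * 0.3225
= -0.16


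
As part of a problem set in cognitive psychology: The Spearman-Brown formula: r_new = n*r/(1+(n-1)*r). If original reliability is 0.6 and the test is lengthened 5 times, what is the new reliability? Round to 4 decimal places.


r_new = n*r / (1 + (n-1)*r)
Numerator = 5 * 0.6 = 3.0
Denominator = 1 + 4 * 0.6 = 3.4
r_new = 3.0 / 3.4
= 0.8824


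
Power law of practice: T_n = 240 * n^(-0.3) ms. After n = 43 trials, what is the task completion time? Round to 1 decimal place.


T_n = 240 * 43^(-0.3)
43^(-0.3) = 0.323563
T_n = 240 * 0.323563
= 77.7 ms


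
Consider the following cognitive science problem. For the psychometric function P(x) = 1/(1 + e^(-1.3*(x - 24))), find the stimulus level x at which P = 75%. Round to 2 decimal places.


At P = 0.75: 0.75 = 1/(1 + e^(-k*(x-x0)))
Solving: e^(-k*(x-x0)) = 1/3
x = x0 + ln(3)/k
ln(3) = 1.0986
x = 24 + 1.0986/1.3
= 24 + 0.8451
= 24.85


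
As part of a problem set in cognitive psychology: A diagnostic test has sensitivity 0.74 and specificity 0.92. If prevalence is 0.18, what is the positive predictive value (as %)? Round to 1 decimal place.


PPV = (sens * prev) / (sens * prev + (1-spec) * (1-prev))
Numerator = 0.74 * 0.18 = 0.1332
P(positive and no disease) = (1 - spec) * (1 - prev) = (1 - 0.92) * (1 - 0.18) = 0.0656
Denominator = 0.1332 + 0.0656 = 0.1988
PPV = 0.1332 / 0.1988 = 0.67002
As percentage = 67.0


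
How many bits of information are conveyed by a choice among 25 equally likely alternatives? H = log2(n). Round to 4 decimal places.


H = log2(n)
H = log2(25)
= 4.6439


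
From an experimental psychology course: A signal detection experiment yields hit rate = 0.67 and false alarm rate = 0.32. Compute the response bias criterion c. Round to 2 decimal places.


c = -0.5 * (z(HR) + z(FAR))
z(0.67) = 0.4399
z(0.32) = -0.4677
c = -0.5 * (0.4399 + -0.4677)
= -0.5 * -0.0278
= 0.01


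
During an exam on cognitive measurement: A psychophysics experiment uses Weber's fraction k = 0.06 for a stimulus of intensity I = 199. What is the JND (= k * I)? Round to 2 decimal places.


JND = k * I
JND = 0.06 * 199
= 11.94


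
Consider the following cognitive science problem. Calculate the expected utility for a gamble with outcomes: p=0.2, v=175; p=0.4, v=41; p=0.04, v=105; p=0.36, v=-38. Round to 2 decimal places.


EU = sum(p_i * v_i)
0.2 * 175 = 35.0
0.4 * 41 = 16.4
0.04 * 105 = 4.2
0.36 * -38 = -13.68
EU = 35.0 + 16.4 + 4.2 + -13.68
= 41.92


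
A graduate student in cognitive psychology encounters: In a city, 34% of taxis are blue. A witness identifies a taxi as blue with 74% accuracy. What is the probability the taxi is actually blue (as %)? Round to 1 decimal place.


P(blue | says blue) = P(says blue | blue)*P(blue) / [P(says blue | blue)*P(blue) + P(says blue | not blue)*P(not blue)]
Numerator = 0.74 * 0.34 = 0.2516
False identification = 0.26 * 0.66 = 0.1716
P = 0.2516 / (0.2516 + 0.1716)
= 0.2516 / 0.4232
As percentage = 59.5


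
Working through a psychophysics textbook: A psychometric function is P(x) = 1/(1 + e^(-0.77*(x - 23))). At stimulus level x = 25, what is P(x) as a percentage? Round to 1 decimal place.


P(x) = 1/(1 + e^(-0.77*(25 - 23)))
Exponent = -0.77 * 2 = -1.54
e^(-1.54) = 0.214381
P = 1/(1 + 0.214381) = 0.823465
Percentage = 82.3


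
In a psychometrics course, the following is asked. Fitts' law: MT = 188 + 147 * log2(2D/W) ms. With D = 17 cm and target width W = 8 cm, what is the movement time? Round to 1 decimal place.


MT = 188 + 147 * log2(2*17/8)
2D/W = 4.25
log2(4.25) = 2.0875
MT = 188 + 147 * 2.0875
= 494.9 ms


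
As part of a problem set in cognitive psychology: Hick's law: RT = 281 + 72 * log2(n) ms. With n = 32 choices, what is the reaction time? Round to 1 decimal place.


RT = 281 + 72 * log2(32)
log2(32) = 5.0
RT = 281 + 72 * 5.0
= 281 + 360.0
= 641.0 ms


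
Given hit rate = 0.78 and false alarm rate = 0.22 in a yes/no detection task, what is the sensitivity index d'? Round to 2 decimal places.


d' = z(HR) - z(FAR)
z(0.78) = 0.7722
z(0.22) = -0.7722
d' = 0.7722 - -0.7722
= 1.54


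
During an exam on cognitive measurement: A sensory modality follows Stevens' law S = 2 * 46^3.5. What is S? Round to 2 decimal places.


S = 2 * 46^3.5
46^3.5 = 660164.8712
S = 2 * 660164.8712
= 1320329.74


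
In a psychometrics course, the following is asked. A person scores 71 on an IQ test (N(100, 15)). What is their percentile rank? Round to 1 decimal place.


z = (IQ - mean) / SD
z = (71 - 100) / 15 = -1.9333
Percentile = Phi(-1.9333) * 100
Phi(-1.9333) = 0.0266
= 2.7


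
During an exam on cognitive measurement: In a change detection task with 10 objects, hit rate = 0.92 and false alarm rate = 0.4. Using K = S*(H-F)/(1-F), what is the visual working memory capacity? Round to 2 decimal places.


K = S * (H - F) / (1 - F)
H - F = 0.52
1 - F = 0.6
K = 10 * 0.52 / 0.6
= 8.67


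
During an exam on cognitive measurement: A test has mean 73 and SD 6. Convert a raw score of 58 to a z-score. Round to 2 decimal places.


z = (X - mu) / sigma
= (58 - 73) / 6
= -15 / 6
= -2.50


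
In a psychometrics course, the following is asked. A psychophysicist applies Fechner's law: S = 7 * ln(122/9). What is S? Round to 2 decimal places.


S = 7 * ln(122/9)
I/I0 = 13.555556
ln(13.555556) = 2.6068
S = 7 * 2.6068
= 18.25


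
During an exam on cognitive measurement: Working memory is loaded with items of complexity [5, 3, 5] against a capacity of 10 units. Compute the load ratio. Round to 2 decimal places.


Total complexity = 5 + 3 + 5 = 13
Load = total / capacity = 13 / 10
= 1.30


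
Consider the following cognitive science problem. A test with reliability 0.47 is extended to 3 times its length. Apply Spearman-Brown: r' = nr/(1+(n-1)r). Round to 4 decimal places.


r_new = n*r / (1 + (n-1)*r)
Numerator = 3 * 0.47 = 1.41
Denominator = 1 + 2 * 0.47 = 1.94
r_new = 1.41 / 1.94
= 0.7268


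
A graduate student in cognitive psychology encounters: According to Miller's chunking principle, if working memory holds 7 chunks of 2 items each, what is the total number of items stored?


Total items = chunks * items_per_chunk
= 7 * 2
= 14


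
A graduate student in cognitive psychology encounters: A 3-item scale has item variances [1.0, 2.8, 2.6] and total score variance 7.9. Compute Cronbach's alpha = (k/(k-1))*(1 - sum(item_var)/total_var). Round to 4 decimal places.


alpha = (k/(k-1)) * (1 - sum(s_i^2)/s_total^2)
sum(item variances) = 6.4
k/(k-1) = 3/2 = 1.5
1 - 6.4/7.9 = 1 - 0.810127 = 0.189873
alpha = 1.5 * 0.189873
= 0.2848


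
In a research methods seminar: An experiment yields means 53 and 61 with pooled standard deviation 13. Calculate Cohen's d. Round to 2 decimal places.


Cohen's d = (M1 - M2) / S_pooled
= (53 - 61) / 13
= -8 / 13
= -0.62


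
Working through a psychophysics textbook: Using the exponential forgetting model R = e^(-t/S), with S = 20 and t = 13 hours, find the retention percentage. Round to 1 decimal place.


R = e^(-t/S)
-t/S = -13/20 = -0.65
R = e^(-0.65) = 0.522046
Percentage = 0.522046 * 100
= 52.2


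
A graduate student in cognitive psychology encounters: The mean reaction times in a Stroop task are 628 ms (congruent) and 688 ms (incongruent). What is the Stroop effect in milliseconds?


Stroop effect = RT(incongruent) - RT(congruent)
= 688 - 628
= 60 ms


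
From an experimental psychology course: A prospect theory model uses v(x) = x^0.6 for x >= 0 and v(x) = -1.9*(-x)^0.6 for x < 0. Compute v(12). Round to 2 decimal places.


Since x = 12 >= 0, use v(x) = x^0.6
12^0.6 = 4.4413
v(12) = 4.44


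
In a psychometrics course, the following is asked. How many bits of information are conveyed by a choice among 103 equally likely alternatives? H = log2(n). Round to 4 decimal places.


H = log2(n)
H = log2(103)
= 6.6865


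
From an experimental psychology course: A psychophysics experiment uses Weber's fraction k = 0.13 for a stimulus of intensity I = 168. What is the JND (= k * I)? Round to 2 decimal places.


JND = k * I
JND = 0.13 * 168
= 21.84


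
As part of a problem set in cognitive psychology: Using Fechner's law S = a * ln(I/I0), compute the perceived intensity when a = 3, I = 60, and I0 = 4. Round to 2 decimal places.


S = 3 * ln(60/4)
I/I0 = 15.0
ln(15.0) = 2.7081
S = 3 * 2.7081
= 8.12


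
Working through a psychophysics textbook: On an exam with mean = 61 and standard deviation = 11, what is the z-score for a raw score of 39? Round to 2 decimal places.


z = (X - mu) / sigma
= (39 - 61) / 11
= -22 / 11
= -2.00


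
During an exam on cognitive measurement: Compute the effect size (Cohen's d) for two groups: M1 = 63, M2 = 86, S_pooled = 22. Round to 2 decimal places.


Cohen's d = (M1 - M2) / S_pooled
= (63 - 86) / 22
= -23 / 22
= -1.05


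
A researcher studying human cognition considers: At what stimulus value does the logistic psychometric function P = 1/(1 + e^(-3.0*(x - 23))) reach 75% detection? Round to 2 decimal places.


At P = 0.75: 0.75 = 1/(1 + e^(-k*(x-x0)))
Solving: e^(-k*(x-x0)) = 1/3
x = x0 + ln(3)/k
ln(3) = 1.0986
x = 23 + 1.0986/3.0
= 23 + 0.3662
= 23.37


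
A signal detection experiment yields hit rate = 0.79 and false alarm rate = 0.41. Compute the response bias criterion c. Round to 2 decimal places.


c = -0.5 * (z(HR) + z(FAR))
z(0.79) = 0.8064
z(0.41) = -0.2275
c = -0.5 * (0.8064 + -0.2275)
= -0.5 * 0.5789
= -0.29


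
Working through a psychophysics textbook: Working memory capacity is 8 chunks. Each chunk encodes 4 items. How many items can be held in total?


Total items = chunks * items_per_chunk
= 8 * 4
= 32


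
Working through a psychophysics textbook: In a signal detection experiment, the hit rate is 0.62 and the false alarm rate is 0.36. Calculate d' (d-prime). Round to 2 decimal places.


d' = z(HR) - z(FAR)
z(0.62) = 0.3055
z(0.36) = -0.3585
d' = 0.3055 - -0.3585
= 0.66


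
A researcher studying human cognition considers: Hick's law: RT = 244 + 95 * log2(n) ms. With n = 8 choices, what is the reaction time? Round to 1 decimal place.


RT = 244 + 95 * log2(8)
log2(8) = 3.0
RT = 244 + 95 * 3.0
= 244 + 285.0
= 529.0 ms


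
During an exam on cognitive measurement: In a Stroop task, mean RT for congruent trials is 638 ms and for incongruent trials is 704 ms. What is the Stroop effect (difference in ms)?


Stroop effect = RT(incongruent) - RT(congruent)
= 704 - 638
= 66 ms


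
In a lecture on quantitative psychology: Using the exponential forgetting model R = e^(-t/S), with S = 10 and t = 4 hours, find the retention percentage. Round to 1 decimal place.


R = e^(-t/S)
-t/S = -4/10 = -0.4
R = e^(-0.4) = 0.67032
Percentage = 0.67032 * 100
= 67.0


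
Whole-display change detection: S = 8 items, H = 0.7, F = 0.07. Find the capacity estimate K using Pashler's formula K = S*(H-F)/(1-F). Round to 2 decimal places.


K = S * (H - F) / (1 - F)
H - F = 0.63
1 - F = 0.93
K = 8 * 0.63 / 0.93
= 5.42


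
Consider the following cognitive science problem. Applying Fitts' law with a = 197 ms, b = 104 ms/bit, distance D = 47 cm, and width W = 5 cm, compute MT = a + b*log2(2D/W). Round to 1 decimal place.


MT = 197 + 104 * log2(2*47/5)
2D/W = 18.8
log2(18.8) = 4.2327
MT = 197 + 104 * 4.2327
= 637.2 ms


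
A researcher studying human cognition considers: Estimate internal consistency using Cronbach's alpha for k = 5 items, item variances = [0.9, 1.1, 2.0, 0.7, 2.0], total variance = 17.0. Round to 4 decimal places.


alpha = (k/(k-1)) * (1 - sum(s_i^2)/s_total^2)
sum(item variances) = 6.7
k/(k-1) = 5/4 = 1.25
1 - 6.7/17.0 = 1 - 0.394118 = 0.605882
alpha = 1.25 * 0.605882
= 0.7574


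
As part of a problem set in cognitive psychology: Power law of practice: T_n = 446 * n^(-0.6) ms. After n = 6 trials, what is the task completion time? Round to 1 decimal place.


T_n = 446 * 6^(-0.6)
6^(-0.6) = 0.341279
T_n = 446 * 0.341279
= 152.2 ms


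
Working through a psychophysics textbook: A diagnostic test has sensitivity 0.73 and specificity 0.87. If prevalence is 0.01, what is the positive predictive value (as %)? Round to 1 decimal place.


PPV = (sens * prev) / (sens * prev + (1-spec) * (1-prev))
Numerator = 0.73 * 0.01 = 0.0073
P(positive and no disease) = (1 - spec) * (1 - prev) = (1 - 0.87) * (1 - 0.01) = 0.1287
Denominator = 0.0073 + 0.1287 = 0.136
PPV = 0.0073 / 0.136 = 0.053676
As percentage = 5.4


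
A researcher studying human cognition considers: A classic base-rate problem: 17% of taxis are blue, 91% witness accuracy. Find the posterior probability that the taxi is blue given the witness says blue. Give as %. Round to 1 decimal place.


P(blue | says blue) = P(says blue | blue)*P(blue) / [P(says blue | blue)*P(blue) + P(says blue | not blue)*P(not blue)]
Numerator = 0.91 * 0.17 = 0.1547
False identification = 0.09 * 0.83 = 0.0747
P = 0.1547 / (0.1547 + 0.0747)
= 0.1547 / 0.2294
As percentage = 67.4


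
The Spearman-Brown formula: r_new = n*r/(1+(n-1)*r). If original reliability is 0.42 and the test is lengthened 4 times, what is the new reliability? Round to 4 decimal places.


r_new = n*r / (1 + (n-1)*r)
Numerator = 4 * 0.42 = 1.68
Denominator = 1 + 3 * 0.42 = 2.26
r_new = 1.68 / 2.26
= 0.7434


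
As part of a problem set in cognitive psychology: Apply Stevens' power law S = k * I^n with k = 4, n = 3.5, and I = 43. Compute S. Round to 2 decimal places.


S = 4 * 43^3.5
43^3.5 = 521362.2648
S = 4 * 521362.2648
= 2085449.06


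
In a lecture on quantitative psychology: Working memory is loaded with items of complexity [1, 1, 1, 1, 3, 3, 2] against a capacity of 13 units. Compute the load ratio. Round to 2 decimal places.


Total complexity = 1 + 1 + 1 + 1 + 3 + 3 + 2 = 12
Load = total / capacity = 12 / 13
= 0.92


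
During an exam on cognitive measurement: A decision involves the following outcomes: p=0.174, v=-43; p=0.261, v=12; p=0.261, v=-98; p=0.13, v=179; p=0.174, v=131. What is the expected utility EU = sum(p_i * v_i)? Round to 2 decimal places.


EU = sum(p_i * v_i)
0.174 * -43 = -7.482
0.261 * 12 = 3.132
0.261 * -98 = -25.578
0.13 * 179 = 23.27
0.174 * 131 = 22.794
EU = -7.482 + 3.132 + -25.578 + 23.27 + 22.794
= 16.14
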